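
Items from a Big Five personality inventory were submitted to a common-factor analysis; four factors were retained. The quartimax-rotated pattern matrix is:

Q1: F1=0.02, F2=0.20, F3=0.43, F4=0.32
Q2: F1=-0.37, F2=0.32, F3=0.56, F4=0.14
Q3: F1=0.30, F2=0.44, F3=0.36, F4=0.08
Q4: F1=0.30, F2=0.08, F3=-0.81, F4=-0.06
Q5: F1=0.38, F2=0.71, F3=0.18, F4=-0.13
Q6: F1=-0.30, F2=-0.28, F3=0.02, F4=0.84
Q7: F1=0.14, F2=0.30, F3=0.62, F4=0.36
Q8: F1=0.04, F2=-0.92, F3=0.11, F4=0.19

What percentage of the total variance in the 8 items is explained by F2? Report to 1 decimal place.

23.3%

SS loadings for F2 = 0.20² + 0.32² + 0.44² + 0.08² + 0.71² + (-0.28)² + 0.30² + (-0.92)² = 1.8613
With 8 standardized items, total variance = 8. Proportion = 1.8613/8 = 0.2327 → 23.27%.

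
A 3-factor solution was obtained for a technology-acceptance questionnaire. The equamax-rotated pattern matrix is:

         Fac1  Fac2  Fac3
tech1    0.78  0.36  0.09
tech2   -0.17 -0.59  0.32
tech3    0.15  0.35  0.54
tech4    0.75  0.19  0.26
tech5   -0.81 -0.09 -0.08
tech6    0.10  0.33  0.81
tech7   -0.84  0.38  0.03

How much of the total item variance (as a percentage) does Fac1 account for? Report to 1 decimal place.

37.1%

SS loadings for Fac1 = 0.78² + (-0.17)² + 0.15² + 0.75² + (-0.81)² + 0.10² + (-0.84)² = 2.5940
With 7 standardized items, total variance = 7. Proportion = 2.5940/7 = 0.3706 → 37.06%.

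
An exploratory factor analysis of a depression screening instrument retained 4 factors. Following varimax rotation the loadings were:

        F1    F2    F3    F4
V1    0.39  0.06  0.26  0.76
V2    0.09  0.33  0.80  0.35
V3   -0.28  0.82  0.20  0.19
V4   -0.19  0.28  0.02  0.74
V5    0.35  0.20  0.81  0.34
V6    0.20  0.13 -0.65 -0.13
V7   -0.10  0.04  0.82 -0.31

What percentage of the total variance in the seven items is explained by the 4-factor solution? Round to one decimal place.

SS loadings by factor: 0.4472, 0.9218, 2.4990, 1.5124; total = 5.3804.
Total variance with 7 standardized items is 7, so the solution explains 5.3804/7 = 0.7686 = 76.86%.

76.9%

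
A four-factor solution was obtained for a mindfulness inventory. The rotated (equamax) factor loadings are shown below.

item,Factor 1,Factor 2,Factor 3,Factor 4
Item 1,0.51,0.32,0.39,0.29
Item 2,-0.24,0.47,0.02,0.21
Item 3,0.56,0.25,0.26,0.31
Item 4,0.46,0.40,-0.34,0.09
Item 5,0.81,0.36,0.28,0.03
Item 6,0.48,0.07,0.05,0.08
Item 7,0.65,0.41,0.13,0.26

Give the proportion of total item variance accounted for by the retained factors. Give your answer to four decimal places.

0.5344

SS loadings by factor: 2.1519, 0.8484, 0.4335, 0.3073; total = 3.7411.
Total variance with 7 standardized items is 7, so the solution explains 3.7411/7 = 0.5344.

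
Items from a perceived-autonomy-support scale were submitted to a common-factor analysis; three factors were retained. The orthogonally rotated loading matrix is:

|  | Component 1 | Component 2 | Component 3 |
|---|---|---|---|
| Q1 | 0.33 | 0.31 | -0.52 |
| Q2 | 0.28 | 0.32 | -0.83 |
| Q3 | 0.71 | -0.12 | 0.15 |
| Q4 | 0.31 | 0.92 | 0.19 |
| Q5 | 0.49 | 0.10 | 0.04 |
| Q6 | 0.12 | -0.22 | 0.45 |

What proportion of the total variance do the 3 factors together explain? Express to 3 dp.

SS loadings by factor: 1.0420, 1.1177, 1.2220; total = 3.3817.
Total variance with 6 standardized items is 6, so the solution explains 3.3817/6 = 0.5636.

0.564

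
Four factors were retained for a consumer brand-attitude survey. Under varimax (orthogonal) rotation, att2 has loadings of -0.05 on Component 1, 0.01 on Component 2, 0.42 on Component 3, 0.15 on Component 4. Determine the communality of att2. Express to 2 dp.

0.20

h² = (-0.05)² + 0.01² + 0.42² + 0.15² = 0.0025 + 0.0001 + 0.1764 + 0.0225 = 0.2015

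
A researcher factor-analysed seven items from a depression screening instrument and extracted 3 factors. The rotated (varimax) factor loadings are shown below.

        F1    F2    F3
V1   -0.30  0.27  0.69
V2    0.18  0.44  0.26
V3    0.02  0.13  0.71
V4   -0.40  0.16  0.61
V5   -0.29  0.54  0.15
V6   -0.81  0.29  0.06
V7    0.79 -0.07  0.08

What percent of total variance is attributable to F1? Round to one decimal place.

23.5%

SS loadings for F1 = (-0.30)² + 0.18² + 0.02² + (-0.40)² + (-0.29)² + (-0.81)² + 0.79² = 1.6471
With 7 standardized items, total variance = 7. Proportion = 1.6471/7 = 0.2353 → 23.53%.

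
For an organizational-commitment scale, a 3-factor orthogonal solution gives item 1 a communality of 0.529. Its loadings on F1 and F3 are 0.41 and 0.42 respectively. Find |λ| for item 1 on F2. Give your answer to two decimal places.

0.43

Under orthogonal rotation h² = Σλ², so λ_F2² = h² − (0.3445) = 0.529 − 0.3445 = 0.1845.
|λ| = √0.1845 = 0.4295.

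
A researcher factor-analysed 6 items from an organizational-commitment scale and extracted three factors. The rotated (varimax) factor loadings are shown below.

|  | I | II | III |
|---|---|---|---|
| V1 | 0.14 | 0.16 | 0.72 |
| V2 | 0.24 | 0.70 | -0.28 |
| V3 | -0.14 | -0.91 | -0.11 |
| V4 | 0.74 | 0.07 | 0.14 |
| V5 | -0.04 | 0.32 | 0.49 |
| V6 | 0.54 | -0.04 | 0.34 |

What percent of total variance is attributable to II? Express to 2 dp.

SS loadings for II = 0.16² + 0.70² + (-0.91)² + 0.07² + 0.32² + (-0.04)² = 1.4526
With 6 standardized items, total variance = 6. Proportion = 1.4526/6 = 0.2421 → 24.21%.

24.21%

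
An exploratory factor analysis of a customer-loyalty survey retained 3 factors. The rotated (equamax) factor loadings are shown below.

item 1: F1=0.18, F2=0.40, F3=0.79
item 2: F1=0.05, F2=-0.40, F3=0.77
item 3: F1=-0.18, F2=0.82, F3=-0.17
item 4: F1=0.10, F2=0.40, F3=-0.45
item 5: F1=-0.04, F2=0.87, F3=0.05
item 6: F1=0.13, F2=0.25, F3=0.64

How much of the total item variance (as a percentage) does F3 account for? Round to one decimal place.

SS loadings for F3 = 0.79² + 0.77² + (-0.17)² + (-0.45)² + 0.05² + 0.64² = 1.8605
With 6 standardized items, total variance = 6. Proportion = 1.8605/6 = 0.3101 → 31.01%.

31.0%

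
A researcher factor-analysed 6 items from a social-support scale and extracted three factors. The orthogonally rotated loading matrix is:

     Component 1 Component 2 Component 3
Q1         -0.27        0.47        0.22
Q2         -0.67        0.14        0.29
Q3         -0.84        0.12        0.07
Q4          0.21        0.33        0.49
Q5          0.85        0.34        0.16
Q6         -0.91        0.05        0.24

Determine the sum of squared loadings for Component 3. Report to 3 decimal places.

SS loadings for Component 3 = 0.22² + 0.29² + 0.07² + 0.49² + 0.16² + 0.24² = 0.0484 + 0.0841 + 0.0049 + 0.2401 + 0.0256 + 0.0576 = 0.4607

0.461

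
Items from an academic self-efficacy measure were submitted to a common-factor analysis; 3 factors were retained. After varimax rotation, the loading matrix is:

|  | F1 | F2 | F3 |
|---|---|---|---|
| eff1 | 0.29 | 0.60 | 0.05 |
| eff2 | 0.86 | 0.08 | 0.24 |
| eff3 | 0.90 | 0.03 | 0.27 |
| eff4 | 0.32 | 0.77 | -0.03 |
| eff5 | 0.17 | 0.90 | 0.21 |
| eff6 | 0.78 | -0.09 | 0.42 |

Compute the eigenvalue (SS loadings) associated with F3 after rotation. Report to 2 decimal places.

0.35

SS loadings for F3 = 0.05² + 0.24² + 0.27² + (-0.03)² + 0.21² + 0.42² = 0.0025 + 0.0576 + 0.0729 + 0.0009 + 0.0441 + 0.1764 = 0.3544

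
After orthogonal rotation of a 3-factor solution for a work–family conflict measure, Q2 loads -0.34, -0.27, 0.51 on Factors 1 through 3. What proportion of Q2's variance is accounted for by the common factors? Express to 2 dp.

0.45

h² = (-0.34)² + (-0.27)² + 0.51² = 0.1156 + 0.0729 + 0.2601 = 0.4486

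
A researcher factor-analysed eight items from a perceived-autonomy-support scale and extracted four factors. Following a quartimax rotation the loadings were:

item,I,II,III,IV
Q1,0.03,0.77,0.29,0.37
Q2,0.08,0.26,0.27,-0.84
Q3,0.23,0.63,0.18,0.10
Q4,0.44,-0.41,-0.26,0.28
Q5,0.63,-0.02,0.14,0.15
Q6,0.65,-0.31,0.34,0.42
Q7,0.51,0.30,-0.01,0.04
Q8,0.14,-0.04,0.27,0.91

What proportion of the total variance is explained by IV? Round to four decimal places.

SS loadings for IV = 0.37² + (-0.84)² + 0.10² + 0.28² + 0.15² + 0.42² + 0.04² + 0.91² = 1.9595
Proportion of variance = 1.9595 / 8 = 0.2449.

0.2449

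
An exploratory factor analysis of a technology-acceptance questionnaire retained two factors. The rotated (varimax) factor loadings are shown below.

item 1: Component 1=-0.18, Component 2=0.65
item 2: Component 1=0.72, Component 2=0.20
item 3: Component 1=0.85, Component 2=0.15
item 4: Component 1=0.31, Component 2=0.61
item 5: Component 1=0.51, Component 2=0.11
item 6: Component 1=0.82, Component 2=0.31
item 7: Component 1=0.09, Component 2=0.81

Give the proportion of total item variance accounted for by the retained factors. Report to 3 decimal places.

SS loadings by factor: 2.3100, 1.6214; total = 3.9314.
Total variance with 7 standardized items is 7, so the solution explains 3.9314/7 = 0.5616.

0.562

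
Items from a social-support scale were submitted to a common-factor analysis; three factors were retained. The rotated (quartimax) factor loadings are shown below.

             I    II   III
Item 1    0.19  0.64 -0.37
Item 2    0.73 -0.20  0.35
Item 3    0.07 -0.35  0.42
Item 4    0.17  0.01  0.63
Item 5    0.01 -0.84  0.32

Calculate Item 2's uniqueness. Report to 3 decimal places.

0.305

h² = 0.73² + (-0.20)² + 0.35² = 0.5329 + 0.0400 + 0.1225 = 0.6954
Uniqueness u² = 1 − h² = 1 − 0.6954 = 0.3046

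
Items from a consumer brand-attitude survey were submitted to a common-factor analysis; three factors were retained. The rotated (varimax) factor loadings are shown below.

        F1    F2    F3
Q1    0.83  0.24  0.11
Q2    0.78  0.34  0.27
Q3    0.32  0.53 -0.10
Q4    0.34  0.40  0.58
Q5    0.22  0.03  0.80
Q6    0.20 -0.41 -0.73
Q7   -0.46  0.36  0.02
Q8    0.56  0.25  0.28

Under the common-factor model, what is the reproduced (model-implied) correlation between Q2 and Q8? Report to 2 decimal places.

r̂ = Σ λ_i·λ_j across factors = (0.78)(0.56) + (0.34)(0.25) + (0.27)(0.28)
  = +0.4368 +0.0850 +0.0756 = 0.5974

0.60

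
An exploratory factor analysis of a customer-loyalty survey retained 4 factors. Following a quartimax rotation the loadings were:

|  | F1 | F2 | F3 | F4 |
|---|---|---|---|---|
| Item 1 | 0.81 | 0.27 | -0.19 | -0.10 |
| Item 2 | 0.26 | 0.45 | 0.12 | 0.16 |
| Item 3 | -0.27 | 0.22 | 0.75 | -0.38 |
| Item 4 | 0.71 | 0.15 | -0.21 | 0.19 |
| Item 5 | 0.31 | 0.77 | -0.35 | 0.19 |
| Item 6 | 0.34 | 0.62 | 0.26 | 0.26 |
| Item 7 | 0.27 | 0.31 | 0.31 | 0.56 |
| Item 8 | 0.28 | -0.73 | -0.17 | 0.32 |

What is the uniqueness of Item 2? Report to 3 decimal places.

0.690

h² = 0.26² + 0.45² + 0.12² + 0.16² = 0.0676 + 0.2025 + 0.0144 + 0.0256 = 0.3101
Uniqueness u² = 1 − h² = 1 − 0.3101 = 0.6899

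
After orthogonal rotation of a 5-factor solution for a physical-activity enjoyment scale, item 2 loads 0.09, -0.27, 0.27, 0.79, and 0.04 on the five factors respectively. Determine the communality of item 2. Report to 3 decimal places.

0.780

h² = 0.09² + (-0.27)² + 0.27² + 0.79² + 0.04² = 0.0081 + 0.0729 + 0.0729 + 0.6241 + 0.0016 = 0.7796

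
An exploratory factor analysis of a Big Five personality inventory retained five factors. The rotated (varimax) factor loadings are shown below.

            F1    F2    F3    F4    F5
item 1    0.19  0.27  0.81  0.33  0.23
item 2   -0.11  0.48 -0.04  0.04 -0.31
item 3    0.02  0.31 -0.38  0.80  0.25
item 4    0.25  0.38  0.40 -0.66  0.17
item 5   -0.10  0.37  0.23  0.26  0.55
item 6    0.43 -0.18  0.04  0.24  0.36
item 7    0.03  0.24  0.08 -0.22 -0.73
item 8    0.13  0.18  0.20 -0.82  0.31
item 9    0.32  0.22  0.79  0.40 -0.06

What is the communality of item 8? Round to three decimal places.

0.858

h² = 0.13² + 0.18² + 0.20² + (-0.82)² + 0.31² = 0.0169 + 0.0324 + 0.0400 + 0.6724 + 0.0961 = 0.8578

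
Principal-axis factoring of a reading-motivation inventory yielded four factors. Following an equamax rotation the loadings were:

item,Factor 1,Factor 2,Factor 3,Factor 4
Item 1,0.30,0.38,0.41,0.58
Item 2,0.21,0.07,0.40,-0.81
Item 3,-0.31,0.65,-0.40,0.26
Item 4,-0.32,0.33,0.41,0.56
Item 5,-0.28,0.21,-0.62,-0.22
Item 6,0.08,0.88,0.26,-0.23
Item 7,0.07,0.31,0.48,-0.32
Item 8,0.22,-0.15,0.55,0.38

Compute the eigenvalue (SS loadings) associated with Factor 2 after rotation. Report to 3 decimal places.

SS loadings for Factor 2 = 0.38² + 0.07² + 0.65² + 0.33² + 0.21² + 0.88² + 0.31² + (-0.15)² = 0.1444 + 0.0049 + 0.4225 + 0.1089 + 0.0441 + 0.7744 + 0.0961 + 0.0225 = 1.6178

1.618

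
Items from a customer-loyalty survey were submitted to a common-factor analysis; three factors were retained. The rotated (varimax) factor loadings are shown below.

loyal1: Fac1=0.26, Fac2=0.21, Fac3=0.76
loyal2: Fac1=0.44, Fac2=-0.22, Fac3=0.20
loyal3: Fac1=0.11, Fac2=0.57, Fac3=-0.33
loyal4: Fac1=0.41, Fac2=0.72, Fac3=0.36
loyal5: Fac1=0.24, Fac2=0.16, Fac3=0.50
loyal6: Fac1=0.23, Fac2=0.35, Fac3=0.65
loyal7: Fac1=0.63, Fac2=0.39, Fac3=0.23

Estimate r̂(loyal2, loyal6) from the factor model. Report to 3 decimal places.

r̂ = Σ λ_i·λ_j across factors = (0.44)(0.23) + (-0.22)(0.35) + (0.20)(0.65)
  = +0.1012 -0.0770 +0.1300 = 0.1542

0.154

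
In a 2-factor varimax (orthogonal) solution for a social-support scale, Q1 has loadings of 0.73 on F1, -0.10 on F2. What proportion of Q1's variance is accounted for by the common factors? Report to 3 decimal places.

h² = 0.73² + (-0.10)² = 0.5329 + 0.0100 = 0.5429

0.543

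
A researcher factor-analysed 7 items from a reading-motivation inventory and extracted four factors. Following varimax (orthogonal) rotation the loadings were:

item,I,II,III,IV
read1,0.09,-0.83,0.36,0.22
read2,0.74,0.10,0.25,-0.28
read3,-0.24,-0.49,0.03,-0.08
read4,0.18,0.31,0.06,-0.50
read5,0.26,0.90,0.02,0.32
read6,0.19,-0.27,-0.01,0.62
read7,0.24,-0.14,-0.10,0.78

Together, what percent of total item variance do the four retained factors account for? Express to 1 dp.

63.3%

Communalities: 0.8750, 0.6985, 0.3050, 0.3821, 0.9804, 0.4935, 0.6956; Σh² = 4.4301.
Total variance with 7 standardized items is 7, so the solution explains 4.4301/7 = 0.6329 = 63.29%.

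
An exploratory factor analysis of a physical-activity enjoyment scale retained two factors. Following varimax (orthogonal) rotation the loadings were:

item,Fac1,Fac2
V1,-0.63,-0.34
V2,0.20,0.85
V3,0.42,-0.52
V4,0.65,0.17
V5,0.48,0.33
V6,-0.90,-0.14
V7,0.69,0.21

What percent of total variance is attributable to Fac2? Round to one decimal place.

SS loadings for Fac2 = (-0.34)² + 0.85² + (-0.52)² + 0.17² + 0.33² + (-0.14)² + 0.21² = 1.3100
With 7 standardized items, total variance = 7. Proportion = 1.3100/7 = 0.1871 → 18.71%.

18.7%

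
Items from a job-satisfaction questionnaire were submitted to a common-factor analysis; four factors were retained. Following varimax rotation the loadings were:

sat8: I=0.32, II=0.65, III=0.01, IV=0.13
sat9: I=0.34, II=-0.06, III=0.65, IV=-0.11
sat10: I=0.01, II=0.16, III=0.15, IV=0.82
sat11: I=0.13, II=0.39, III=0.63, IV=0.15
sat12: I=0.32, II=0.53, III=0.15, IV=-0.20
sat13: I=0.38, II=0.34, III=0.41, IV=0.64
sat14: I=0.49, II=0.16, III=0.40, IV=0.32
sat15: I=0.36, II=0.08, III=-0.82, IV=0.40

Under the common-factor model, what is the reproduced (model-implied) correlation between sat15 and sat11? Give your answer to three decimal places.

r̂ = Σ λ_i·λ_j across factors = (0.36)(0.13) + (0.08)(0.39) + (-0.82)(0.63) + (0.40)(0.15)
  = +0.0468 +0.0312 -0.5166 +0.0600 = -0.3786

-0.379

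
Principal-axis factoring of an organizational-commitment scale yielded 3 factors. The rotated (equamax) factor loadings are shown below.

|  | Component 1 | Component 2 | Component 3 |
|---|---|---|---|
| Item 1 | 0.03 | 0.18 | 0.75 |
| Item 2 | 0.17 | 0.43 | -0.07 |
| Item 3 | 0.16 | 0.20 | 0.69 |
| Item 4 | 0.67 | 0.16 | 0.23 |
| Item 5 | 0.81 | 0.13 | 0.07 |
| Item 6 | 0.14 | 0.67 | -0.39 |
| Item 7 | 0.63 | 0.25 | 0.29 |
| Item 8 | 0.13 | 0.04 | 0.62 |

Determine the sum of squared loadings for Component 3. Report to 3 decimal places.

SS loadings for Component 3 = 0.75² + (-0.07)² + 0.69² + 0.23² + 0.07² + (-0.39)² + 0.29² + 0.62² = 0.5625 + 0.0049 + 0.4761 + 0.0529 + 0.0049 + 0.1521 + 0.0841 + 0.3844 = 1.7219

1.722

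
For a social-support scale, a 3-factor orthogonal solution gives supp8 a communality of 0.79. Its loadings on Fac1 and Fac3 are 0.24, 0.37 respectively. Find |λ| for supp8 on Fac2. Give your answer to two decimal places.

Under orthogonal rotation h² = Σλ², so λ_Fac2² = h² − (0.1945) = 0.79 − 0.1945 = 0.5955.
|λ| = √0.5955 = 0.7717.

0.77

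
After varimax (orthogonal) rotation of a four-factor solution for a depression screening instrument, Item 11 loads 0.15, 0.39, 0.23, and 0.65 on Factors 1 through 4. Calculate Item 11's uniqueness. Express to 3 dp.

h² = 0.15² + 0.39² + 0.23² + 0.65² = 0.0225 + 0.1521 + 0.0529 + 0.4225 = 0.6500
Uniqueness u² = 1 − h² = 1 − 0.6500 = 0.3500

0.350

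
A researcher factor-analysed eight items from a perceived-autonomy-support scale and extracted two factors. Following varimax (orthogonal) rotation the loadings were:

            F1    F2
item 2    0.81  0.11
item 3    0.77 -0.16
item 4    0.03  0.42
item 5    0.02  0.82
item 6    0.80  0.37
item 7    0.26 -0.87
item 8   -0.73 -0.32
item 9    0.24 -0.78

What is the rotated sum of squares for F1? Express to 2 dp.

2.55

SS loadings for F1 = 0.81² + 0.77² + 0.03² + 0.02² + 0.80² + 0.26² + (-0.73)² + 0.24² = 0.6561 + 0.5929 + 0.0009 + 0.0004 + 0.6400 + 0.0676 + 0.5329 + 0.0576 = 2.5484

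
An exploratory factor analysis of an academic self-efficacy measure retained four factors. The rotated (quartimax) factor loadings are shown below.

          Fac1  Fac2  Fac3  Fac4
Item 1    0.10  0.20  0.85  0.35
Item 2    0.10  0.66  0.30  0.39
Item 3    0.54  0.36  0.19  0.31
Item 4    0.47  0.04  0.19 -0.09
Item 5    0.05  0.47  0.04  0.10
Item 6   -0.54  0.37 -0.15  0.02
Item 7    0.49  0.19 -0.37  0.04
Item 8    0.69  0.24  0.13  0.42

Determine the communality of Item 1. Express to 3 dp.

h² = 0.10² + 0.20² + 0.85² + 0.35² = 0.0100 + 0.0400 + 0.7225 + 0.1225 = 0.8950

0.895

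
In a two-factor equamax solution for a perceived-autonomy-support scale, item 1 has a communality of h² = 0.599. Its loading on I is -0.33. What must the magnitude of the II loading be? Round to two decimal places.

Under orthogonal rotation h² = Σλ², so λ_II² = h² − (0.1089) = 0.599 − 0.1089 = 0.4901.
|λ| = √0.4901 = 0.7001.

0.70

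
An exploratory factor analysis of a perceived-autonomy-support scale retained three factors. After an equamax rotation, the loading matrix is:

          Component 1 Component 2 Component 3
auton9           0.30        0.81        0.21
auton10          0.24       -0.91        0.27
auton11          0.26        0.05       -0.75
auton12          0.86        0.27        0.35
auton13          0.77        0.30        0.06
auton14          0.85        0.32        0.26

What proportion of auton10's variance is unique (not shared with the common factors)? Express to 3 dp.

0.041

h² = 0.24² + (-0.91)² + 0.27² = 0.0576 + 0.8281 + 0.0729 = 0.9586
Uniqueness u² = 1 − h² = 1 − 0.9586 = 0.0414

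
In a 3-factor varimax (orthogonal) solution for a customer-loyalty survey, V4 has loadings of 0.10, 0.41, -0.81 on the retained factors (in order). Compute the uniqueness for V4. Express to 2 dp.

h² = 0.10² + 0.41² + (-0.81)² = 0.0100 + 0.1681 + 0.6561 = 0.8342
Uniqueness u² = 1 − h² = 1 − 0.8342 = 0.1658

0.17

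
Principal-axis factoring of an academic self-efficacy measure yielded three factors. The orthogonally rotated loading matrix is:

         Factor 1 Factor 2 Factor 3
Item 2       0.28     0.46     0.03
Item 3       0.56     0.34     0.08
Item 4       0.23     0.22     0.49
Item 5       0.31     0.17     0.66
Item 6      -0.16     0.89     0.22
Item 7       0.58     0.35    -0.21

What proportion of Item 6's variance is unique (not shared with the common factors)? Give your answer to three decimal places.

h² = (-0.16)² + 0.89² + 0.22² = 0.0256 + 0.7921 + 0.0484 = 0.8661
Uniqueness u² = 1 − h² = 1 − 0.8661 = 0.1339

0.134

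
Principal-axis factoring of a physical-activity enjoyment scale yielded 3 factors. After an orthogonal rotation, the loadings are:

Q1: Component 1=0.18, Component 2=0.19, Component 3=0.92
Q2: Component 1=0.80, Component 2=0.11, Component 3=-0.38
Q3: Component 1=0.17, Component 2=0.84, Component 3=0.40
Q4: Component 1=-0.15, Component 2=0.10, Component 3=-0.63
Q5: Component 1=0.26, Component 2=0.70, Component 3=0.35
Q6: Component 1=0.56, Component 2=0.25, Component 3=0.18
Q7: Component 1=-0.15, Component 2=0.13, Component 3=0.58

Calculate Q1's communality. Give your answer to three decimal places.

0.915

h² = 0.18² + 0.19² + 0.92² = 0.0324 + 0.0361 + 0.8464 = 0.9149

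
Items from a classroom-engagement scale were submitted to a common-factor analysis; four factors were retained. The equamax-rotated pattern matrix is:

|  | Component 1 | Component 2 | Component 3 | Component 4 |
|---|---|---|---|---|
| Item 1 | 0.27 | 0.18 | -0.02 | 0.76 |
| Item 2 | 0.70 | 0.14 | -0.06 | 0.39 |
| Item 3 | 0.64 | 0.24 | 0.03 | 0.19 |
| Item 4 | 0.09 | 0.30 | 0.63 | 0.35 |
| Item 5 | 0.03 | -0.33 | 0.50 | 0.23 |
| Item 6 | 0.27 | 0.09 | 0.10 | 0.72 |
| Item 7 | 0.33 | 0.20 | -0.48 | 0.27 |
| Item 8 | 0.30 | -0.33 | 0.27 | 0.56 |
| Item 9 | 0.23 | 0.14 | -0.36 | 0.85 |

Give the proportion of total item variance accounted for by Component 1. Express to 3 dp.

SS loadings for Component 1 = 0.27² + 0.70² + 0.64² + 0.09² + 0.03² + 0.27² + 0.33² + 0.30² + 0.23² = 1.3062
Proportion of variance = 1.3062 / 9 = 0.1451.

0.145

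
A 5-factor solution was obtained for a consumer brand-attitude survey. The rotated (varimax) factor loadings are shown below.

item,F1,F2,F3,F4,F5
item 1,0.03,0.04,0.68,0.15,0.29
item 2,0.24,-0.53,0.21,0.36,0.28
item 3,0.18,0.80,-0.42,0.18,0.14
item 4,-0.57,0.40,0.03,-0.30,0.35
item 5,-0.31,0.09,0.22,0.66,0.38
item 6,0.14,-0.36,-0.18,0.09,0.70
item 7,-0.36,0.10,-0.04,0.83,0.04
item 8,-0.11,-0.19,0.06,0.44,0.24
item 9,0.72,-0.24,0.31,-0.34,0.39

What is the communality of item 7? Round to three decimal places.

0.832

h² = (-0.36)² + 0.10² + (-0.04)² + 0.83² + 0.04² = 0.1296 + 0.0100 + 0.0016 + 0.6889 + 0.0016 = 0.8317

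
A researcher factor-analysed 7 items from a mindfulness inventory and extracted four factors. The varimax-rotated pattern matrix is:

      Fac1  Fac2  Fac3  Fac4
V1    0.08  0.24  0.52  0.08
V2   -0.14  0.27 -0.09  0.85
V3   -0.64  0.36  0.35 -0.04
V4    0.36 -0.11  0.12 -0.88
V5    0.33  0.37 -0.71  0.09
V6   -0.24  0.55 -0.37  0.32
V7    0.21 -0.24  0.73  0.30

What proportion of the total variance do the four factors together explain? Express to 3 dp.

0.691

SS loadings by factor: 0.7758, 0.7692, 1.5893, 1.7054; total = 4.8397.
Total variance with 7 standardized items is 7, so the solution explains 4.8397/7 = 0.6914.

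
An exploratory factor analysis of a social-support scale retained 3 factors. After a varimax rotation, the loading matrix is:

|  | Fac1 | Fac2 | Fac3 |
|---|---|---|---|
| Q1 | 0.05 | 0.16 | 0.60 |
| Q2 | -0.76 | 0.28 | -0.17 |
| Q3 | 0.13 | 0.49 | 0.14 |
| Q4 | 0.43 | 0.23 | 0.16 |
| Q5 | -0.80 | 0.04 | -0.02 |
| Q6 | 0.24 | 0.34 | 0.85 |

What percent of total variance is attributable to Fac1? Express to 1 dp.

SS loadings for Fac1 = 0.05² + (-0.76)² + 0.13² + 0.43² + (-0.80)² + 0.24² = 1.4795
With 6 standardized items, total variance = 6. Proportion = 1.4795/6 = 0.2466 → 24.66%.

24.7%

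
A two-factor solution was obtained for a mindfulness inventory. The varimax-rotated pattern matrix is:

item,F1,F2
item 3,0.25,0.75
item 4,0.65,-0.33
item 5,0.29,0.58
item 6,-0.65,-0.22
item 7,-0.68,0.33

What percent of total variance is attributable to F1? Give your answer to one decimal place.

SS loadings for F1 = 0.25² + 0.65² + 0.29² + (-0.65)² + (-0.68)² = 1.4540
With 5 standardized items, total variance = 5. Proportion = 1.4540/5 = 0.2908 → 29.08%.

29.1%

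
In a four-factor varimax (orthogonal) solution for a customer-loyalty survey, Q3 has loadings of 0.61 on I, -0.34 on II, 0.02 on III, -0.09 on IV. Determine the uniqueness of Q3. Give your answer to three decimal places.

0.504

h² = 0.61² + (-0.34)² + 0.02² + (-0.09)² = 0.3721 + 0.1156 + 0.0004 + 0.0081 = 0.4962
Uniqueness u² = 1 − h² = 1 − 0.4962 = 0.5038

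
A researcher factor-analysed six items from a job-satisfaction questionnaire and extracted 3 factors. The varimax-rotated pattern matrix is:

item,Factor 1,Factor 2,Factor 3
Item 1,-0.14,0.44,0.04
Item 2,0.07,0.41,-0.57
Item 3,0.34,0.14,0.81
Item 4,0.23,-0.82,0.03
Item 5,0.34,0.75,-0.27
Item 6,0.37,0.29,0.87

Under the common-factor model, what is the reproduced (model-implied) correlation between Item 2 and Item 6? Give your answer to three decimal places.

r̂ = Σ λ_i·λ_j across factors = (0.07)(0.37) + (0.41)(0.29) + (-0.57)(0.87)
  = +0.0259 +0.1189 -0.4959 = -0.3511

-0.351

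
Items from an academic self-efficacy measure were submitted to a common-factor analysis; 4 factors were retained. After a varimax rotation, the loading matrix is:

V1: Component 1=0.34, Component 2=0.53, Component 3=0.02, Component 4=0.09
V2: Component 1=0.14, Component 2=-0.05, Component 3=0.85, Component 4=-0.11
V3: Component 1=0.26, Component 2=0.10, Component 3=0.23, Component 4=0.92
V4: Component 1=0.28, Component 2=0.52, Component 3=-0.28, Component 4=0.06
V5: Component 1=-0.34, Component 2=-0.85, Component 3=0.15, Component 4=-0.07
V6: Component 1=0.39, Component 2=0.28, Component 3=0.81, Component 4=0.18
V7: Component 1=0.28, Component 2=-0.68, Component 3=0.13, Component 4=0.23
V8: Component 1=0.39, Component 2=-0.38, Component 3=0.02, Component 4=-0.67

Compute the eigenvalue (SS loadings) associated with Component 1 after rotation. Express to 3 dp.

0.779

SS loadings for Component 1 = 0.34² + 0.14² + 0.26² + 0.28² + (-0.34)² + 0.39² + 0.28² + 0.39² = 0.1156 + 0.0196 + 0.0676 + 0.0784 + 0.1156 + 0.1521 + 0.0784 + 0.1521 = 0.7794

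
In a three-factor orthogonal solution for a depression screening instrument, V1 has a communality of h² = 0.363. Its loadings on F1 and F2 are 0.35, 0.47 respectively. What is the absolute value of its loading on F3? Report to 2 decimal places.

0.14

Under orthogonal rotation h² = Σλ², so λ_F3² = h² − (0.3434) = 0.363 − 0.3434 = 0.0196.
|λ| = √0.0196 = 0.1400.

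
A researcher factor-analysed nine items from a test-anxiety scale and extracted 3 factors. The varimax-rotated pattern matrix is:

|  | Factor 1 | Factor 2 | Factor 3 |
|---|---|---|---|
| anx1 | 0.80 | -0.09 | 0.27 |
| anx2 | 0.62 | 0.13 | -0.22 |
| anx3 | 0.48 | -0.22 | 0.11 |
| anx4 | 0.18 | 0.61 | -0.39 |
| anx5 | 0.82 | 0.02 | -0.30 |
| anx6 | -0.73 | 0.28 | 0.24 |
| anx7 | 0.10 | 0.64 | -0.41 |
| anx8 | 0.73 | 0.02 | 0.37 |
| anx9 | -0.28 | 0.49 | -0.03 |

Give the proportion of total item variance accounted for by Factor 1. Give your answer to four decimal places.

SS loadings for Factor 1 = 0.80² + 0.62² + 0.48² + 0.18² + 0.82² + (-0.73)² + 0.10² + 0.73² + (-0.28)² = 3.1138
Proportion of variance = 3.1138 / 9 = 0.3460.

0.3460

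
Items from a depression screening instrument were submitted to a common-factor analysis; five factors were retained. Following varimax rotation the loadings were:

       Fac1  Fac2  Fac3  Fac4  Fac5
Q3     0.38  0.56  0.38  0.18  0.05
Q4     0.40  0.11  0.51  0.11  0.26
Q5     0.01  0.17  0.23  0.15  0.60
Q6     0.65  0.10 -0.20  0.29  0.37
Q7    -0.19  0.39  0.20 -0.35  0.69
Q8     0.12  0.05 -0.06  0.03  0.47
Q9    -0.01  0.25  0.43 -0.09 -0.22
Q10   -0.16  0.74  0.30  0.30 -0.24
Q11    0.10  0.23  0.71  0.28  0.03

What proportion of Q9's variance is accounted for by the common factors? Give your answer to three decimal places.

0.304

h² = (-0.01)² + 0.25² + 0.43² + (-0.09)² + (-0.22)² = 0.0001 + 0.0625 + 0.1849 + 0.0081 + 0.0484 = 0.3040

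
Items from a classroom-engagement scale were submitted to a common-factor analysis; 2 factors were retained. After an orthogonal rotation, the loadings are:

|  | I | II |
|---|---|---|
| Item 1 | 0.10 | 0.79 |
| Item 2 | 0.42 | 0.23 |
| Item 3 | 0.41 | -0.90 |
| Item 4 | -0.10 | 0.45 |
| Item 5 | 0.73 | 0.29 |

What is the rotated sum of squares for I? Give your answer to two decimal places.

SS loadings for I = 0.10² + 0.42² + 0.41² + (-0.10)² + 0.73² = 0.0100 + 0.1764 + 0.1681 + 0.0100 + 0.5329 = 0.8974

0.90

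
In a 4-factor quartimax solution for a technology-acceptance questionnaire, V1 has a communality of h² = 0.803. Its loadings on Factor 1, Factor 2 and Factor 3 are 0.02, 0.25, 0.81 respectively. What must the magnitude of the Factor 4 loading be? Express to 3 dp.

Under orthogonal rotation h² = Σλ², so λ_Factor 4² = h² − (0.7190) = 0.803 − 0.7190 = 0.0840.
|λ| = √0.0840 = 0.2898.

0.290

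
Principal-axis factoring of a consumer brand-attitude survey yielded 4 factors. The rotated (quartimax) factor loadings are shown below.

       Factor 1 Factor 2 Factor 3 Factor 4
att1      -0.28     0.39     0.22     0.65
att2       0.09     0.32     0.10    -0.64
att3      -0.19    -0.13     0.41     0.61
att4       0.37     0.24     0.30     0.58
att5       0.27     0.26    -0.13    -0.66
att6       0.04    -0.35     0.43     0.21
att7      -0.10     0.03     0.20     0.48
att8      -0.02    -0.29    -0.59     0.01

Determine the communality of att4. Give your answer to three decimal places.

0.621

h² = 0.37² + 0.24² + 0.30² + 0.58² = 0.1369 + 0.0576 + 0.0900 + 0.3364 = 0.6209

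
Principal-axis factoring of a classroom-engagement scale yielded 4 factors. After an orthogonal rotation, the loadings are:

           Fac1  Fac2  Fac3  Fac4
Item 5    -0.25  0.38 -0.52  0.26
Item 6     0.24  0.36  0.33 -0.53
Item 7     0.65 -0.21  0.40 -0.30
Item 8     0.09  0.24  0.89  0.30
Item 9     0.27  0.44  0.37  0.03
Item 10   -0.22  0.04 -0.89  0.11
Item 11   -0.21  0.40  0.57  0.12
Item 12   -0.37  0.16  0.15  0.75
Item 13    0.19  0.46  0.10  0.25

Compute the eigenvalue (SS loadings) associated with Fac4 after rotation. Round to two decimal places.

SS loadings for Fac4 = 0.26² + (-0.53)² + (-0.30)² + 0.30² + 0.03² + 0.11² + 0.12² + 0.75² + 0.25² = 0.0676 + 0.2809 + 0.0900 + 0.0900 + 0.0009 + 0.0121 + 0.0144 + 0.5625 + 0.0625 = 1.1809

1.18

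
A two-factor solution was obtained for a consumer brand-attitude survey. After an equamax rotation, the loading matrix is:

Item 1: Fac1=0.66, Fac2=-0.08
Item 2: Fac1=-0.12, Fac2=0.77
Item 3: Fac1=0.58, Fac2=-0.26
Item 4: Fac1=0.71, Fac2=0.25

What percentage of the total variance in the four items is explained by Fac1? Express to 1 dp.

32.3%

SS loadings for Fac1 = 0.66² + (-0.12)² + 0.58² + 0.71² = 1.2905
With 4 standardized items, total variance = 4. Proportion = 1.2905/4 = 0.3226 → 32.26%.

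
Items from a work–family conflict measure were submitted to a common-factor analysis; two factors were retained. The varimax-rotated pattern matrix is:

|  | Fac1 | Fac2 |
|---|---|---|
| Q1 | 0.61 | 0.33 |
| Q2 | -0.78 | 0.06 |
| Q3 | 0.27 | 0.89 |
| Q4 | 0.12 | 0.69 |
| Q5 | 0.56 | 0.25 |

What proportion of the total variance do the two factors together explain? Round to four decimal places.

SS loadings by factor: 1.3814, 1.4432; total = 2.8246.
Total variance with 5 standardized items is 5, so the solution explains 2.8246/5 = 0.5649.

0.5649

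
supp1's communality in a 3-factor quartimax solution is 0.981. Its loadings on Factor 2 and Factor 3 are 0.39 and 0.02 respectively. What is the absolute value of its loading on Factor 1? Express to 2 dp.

Under orthogonal rotation h² = Σλ², so λ_Factor 1² = h² − (0.1525) = 0.981 − 0.1525 = 0.8285.
|λ| = √0.8285 = 0.9102.

0.91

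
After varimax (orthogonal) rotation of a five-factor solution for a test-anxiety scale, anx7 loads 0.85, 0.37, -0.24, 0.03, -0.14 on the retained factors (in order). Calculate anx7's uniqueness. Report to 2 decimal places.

0.06

h² = 0.85² + 0.37² + (-0.24)² + 0.03² + (-0.14)² = 0.7225 + 0.1369 + 0.0576 + 0.0009 + 0.0196 = 0.9375
Uniqueness u² = 1 − h² = 1 − 0.9375 = 0.0625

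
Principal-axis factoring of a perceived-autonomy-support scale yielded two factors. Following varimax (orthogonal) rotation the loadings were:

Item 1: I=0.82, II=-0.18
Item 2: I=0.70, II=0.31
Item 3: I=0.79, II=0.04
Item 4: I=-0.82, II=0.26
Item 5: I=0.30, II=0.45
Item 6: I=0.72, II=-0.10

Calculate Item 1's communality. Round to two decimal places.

0.70

h² = 0.82² + (-0.18)² = 0.6724 + 0.0324 = 0.7048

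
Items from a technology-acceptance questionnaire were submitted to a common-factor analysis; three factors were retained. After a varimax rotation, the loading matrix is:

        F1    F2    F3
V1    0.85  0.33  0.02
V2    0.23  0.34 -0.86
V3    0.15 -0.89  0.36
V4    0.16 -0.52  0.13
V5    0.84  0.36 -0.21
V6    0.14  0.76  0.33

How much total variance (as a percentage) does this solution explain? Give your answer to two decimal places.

SS loadings by factor: 1.5487, 1.9942, 1.0395; total = 4.5824.
Total variance with 6 standardized items is 6, so the solution explains 4.5824/6 = 0.7637 = 76.37%.

76.37%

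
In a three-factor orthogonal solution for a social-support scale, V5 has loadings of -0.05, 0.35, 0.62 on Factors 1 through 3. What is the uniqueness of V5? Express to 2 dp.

0.49

h² = (-0.05)² + 0.35² + 0.62² = 0.0025 + 0.1225 + 0.3844 = 0.5094
Uniqueness u² = 1 − h² = 1 − 0.5094 = 0.4906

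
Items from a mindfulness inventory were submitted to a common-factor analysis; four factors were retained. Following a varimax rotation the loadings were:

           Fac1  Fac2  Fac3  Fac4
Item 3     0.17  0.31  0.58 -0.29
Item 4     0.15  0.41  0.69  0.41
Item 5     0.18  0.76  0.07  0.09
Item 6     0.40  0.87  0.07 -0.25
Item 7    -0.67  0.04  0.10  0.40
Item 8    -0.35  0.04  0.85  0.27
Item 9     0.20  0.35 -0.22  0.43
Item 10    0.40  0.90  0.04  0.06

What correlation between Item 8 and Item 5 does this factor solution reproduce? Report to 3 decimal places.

0.051

r̂ = Σ λ_i·λ_j across factors = (-0.35)(0.18) + (0.04)(0.76) + (0.85)(0.07) + (0.27)(0.09)
  = -0.0630 +0.0304 +0.0595 +0.0243 = 0.0512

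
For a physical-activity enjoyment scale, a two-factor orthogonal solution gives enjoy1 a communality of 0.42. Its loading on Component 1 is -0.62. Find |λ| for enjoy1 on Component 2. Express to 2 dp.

0.19

Under orthogonal rotation h² = Σλ², so λ_Component 2² = h² − (0.3844) = 0.42 − 0.3844 = 0.0356.
|λ| = √0.0356 = 0.1887.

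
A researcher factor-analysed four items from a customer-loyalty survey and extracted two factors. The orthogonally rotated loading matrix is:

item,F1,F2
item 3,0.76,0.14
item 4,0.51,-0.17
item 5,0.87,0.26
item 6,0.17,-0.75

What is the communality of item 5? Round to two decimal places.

h² = 0.87² + 0.26² = 0.7569 + 0.0676 = 0.8245

0.82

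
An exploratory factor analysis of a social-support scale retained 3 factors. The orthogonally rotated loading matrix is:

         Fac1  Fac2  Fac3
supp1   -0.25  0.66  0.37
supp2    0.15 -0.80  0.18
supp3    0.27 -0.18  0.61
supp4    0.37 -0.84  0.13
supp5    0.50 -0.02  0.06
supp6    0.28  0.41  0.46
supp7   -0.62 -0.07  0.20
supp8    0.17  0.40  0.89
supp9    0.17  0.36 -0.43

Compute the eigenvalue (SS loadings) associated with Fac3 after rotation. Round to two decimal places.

1.79

SS loadings for Fac3 = 0.37² + 0.18² + 0.61² + 0.13² + 0.06² + 0.46² + 0.20² + 0.89² + (-0.43)² = 0.1369 + 0.0324 + 0.3721 + 0.0169 + 0.0036 + 0.2116 + 0.0400 + 0.7921 + 0.1849 = 1.7905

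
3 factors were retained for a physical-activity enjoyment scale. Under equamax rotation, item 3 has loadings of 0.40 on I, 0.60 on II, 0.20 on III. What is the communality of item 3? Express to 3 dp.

0.560

h² = 0.40² + 0.60² + 0.20² = 0.1600 + 0.3600 + 0.0400 = 0.5600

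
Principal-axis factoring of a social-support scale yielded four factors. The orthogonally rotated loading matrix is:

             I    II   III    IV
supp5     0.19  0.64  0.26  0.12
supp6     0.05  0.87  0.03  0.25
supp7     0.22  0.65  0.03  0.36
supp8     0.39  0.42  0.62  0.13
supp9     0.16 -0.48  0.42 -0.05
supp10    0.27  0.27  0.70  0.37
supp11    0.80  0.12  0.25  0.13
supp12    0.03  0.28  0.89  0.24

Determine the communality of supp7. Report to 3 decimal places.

0.601

h² = 0.22² + 0.65² + 0.03² + 0.36² = 0.0484 + 0.4225 + 0.0009 + 0.1296 = 0.6014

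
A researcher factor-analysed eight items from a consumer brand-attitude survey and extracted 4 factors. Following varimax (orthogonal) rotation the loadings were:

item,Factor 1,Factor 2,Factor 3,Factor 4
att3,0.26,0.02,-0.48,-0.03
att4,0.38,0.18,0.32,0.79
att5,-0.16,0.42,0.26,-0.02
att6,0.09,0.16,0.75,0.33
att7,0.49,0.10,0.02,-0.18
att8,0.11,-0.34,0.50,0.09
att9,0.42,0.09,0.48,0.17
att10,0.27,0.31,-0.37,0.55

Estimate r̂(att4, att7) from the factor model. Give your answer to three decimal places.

0.068

r̂ = Σ λ_i·λ_j across factors = (0.38)(0.49) + (0.18)(0.10) + (0.32)(0.02) + (0.79)(-0.18)
  = +0.1862 +0.0180 +0.0064 -0.1422 = 0.0684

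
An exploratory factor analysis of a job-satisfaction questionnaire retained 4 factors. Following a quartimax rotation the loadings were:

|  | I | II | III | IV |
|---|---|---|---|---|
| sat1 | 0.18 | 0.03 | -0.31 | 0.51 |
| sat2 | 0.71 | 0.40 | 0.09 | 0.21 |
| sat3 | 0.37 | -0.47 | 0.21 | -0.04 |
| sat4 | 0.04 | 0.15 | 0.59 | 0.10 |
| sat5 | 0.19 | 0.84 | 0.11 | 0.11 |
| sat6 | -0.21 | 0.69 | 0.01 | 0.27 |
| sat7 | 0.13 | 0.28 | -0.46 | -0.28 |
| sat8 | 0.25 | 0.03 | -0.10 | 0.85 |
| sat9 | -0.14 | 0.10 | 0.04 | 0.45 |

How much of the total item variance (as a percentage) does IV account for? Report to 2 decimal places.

15.60%

SS loadings for IV = 0.51² + 0.21² + (-0.04)² + 0.10² + 0.11² + 0.27² + (-0.28)² + 0.85² + 0.45² = 1.4042
With 9 standardized items, total variance = 9. Proportion = 1.4042/9 = 0.1560 → 15.60%.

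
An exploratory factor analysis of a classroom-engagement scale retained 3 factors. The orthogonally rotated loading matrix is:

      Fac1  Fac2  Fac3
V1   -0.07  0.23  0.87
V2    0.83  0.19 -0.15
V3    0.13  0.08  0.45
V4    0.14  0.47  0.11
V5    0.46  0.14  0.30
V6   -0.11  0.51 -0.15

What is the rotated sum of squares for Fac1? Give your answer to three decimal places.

SS loadings for Fac1 = (-0.07)² + 0.83² + 0.13² + 0.14² + 0.46² + (-0.11)² = 0.0049 + 0.6889 + 0.0169 + 0.0196 + 0.2116 + 0.0121 = 0.9540

0.954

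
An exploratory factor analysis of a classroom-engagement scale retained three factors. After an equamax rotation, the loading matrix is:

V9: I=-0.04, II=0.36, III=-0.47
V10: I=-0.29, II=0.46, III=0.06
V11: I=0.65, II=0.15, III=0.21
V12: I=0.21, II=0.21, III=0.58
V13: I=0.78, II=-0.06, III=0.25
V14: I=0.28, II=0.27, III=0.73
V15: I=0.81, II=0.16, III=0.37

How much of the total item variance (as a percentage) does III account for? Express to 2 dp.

19.10%

SS loadings for III = (-0.47)² + 0.06² + 0.21² + 0.58² + 0.25² + 0.73² + 0.37² = 1.3373
With 7 standardized items, total variance = 7. Proportion = 1.3373/7 = 0.1910 → 19.10%.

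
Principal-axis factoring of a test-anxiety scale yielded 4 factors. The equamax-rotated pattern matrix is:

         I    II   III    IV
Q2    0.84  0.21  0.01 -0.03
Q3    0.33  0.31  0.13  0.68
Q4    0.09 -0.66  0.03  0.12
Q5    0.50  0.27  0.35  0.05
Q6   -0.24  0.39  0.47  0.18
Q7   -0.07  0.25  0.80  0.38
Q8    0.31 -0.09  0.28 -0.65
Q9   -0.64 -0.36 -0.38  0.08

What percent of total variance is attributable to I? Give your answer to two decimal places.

SS loadings for I = 0.84² + 0.33² + 0.09² + 0.50² + (-0.24)² + (-0.07)² + 0.31² + (-0.64)² = 1.6408
With 8 standardized items, total variance = 8. Proportion = 1.6408/8 = 0.2051 → 20.51%.

20.51%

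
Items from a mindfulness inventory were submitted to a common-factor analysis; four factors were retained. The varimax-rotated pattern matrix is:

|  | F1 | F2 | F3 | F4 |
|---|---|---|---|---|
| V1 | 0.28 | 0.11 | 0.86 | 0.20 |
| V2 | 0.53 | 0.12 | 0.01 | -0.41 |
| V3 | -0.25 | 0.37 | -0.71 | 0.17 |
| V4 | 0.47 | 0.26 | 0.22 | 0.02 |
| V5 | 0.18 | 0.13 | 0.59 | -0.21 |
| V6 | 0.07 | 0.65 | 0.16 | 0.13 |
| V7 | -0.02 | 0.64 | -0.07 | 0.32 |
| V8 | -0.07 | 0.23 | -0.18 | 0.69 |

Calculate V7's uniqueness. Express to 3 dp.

0.483

h² = (-0.02)² + 0.64² + (-0.07)² + 0.32² = 0.0004 + 0.4096 + 0.0049 + 0.1024 = 0.5173
Uniqueness u² = 1 − h² = 1 − 0.5173 = 0.4827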